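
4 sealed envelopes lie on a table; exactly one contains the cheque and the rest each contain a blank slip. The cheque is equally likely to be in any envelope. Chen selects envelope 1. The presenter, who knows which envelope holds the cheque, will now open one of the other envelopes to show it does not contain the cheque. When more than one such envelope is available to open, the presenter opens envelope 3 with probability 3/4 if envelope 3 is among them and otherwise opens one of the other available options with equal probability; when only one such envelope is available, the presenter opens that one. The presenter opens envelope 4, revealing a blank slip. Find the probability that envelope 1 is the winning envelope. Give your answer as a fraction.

1/7

Apply Bayes' rule, conditioning on where the cheque actually is.
If it is in envelope 1 (prior 1/4): envelope 3 is available but not opened; envelope 4 gets probability (1 − 3/4)/2 = 1/8; weight (1/4)·(1/8) = 1/32.
If it is in envelope 2 (prior 1/4): envelope 3 is available but not opened, probability 1/4; weight (1/4)·(1/4) = 1/16.
If it is in envelope 3 (prior 1/4): envelope 3 holds the prize so is unavailable; the presenter chooses uniformly among the 2 others, probability 1/2; weight (1/4)·(1/2) = 1/8.
If it is in envelope 4 (prior 1/4): the presenter opened envelope 4, so this case is ruled out; weight (1/4)·0 = 0.
The weights sum to 7/32.
So P(the cheque in envelope 1 | the presenter opened envelope 4) = (1/32) / (7/32) = 1/7.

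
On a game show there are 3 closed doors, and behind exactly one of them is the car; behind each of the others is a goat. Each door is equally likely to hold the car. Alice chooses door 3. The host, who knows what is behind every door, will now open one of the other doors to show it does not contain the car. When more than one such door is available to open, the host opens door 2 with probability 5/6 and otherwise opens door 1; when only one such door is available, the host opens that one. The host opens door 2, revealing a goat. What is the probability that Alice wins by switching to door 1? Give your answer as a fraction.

Consider each possible location of the car in turn.
If it is behind door 1 (prior 1/3): only door 2 is available, probability 1; weight (1/3)·1 = 1/3.
If it is behind door 2 (prior 1/3): the host opened door 2, so this case is ruled out; weight (1/3)·0 = 0.
If it is behind door 3 (prior 1/3): door 2 is available, opened with probability 5/6; weight (1/3)·(5/6) = 5/18.
The weights sum to 11/18.
So P(the car behind door 1 | the host opened door 2) = (1/3) / (11/18) = 6/11.

6/11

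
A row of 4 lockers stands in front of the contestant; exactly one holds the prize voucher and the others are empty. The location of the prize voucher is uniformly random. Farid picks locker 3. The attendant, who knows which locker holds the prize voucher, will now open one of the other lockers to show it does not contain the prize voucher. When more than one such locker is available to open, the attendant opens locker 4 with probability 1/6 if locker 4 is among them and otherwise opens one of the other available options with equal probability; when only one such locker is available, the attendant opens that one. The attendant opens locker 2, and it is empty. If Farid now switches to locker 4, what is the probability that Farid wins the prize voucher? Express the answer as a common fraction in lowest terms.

2/7

Consider each possible location of the prize voucher in turn.
If it is in locker 1 (prior 1/4): locker 4 is available but not opened, probability 5/6; weight (1/4)·(5/6) = 5/24.
If it is in locker 2 (prior 1/4): the attendant opened locker 2, so this case is ruled out; weight (1/4)·0 = 0.
If it is in locker 3 (prior 1/4): locker 4 is available but not opened; locker 2 gets probability (1 − 1/6)/2 = 5/12; weight (1/4)·(5/12) = 5/48.
If it is in locker 4 (prior 1/4): locker 4 holds the prize so is unavailable; the attendant chooses uniformly among the 2 others, probability 1/2; weight (1/4)·(1/2) = 1/8.
The weights sum to 7/16.
So P(the prize voucher in locker 4 | the attendant opened locker 2) = (1/8) / (7/16) = 2/7.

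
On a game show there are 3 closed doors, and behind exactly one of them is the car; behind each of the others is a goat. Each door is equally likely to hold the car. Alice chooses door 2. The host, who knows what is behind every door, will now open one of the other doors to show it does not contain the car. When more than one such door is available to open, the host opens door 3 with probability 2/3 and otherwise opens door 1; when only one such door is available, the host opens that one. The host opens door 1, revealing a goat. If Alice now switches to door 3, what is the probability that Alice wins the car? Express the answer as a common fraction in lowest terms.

Condition on the true location of the car.
If it is behind door 1 (prior 1/3): the host opened door 1, so this case is ruled out; weight (1/3)·0 = 0.
If it is behind door 2 (prior 1/3): door 3 is available but not opened, probability 1/3; weight (1/3)·(1/3) = 1/9.
If it is behind door 3 (prior 1/3): only door 1 is available, probability 1; weight (1/3)·1 = 1/3.
The weights sum to 4/9.
So P(the car behind door 3 | the host opened door 1) = (1/3) / (4/9) = 3/4.

3/4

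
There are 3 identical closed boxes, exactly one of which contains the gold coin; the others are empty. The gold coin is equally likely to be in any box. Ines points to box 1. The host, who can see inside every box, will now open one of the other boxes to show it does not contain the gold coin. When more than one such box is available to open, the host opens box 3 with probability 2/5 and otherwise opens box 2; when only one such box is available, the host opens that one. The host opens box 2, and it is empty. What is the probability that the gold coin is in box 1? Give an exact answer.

Apply Bayes' rule, conditioning on where the gold coin actually is.
If it is in box 1 (prior 1/3): box 3 is available but not opened, probability 3/5; weight (1/3)·(3/5) = 1/5.
If it is in box 2 (prior 1/3): the host opened box 2, so this case is ruled out; weight (1/3)·0 = 0.
If it is in box 3 (prior 1/3): only box 2 is available, probability 1; weight (1/3)·1 = 1/3.
The weights sum to 8/15.
So P(the gold coin in box 1 | the host opened box 2) = (1/5) / (8/15) = 3/8.

3/8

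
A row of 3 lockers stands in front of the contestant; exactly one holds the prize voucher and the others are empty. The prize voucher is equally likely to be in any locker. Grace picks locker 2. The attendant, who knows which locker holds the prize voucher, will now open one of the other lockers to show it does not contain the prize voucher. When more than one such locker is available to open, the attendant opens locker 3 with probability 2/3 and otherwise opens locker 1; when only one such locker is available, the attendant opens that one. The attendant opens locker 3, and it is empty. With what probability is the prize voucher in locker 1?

Apply Bayes' rule, conditioning on where the prize voucher actually is.
If it is in locker 1 (prior 1/3): only locker 3 is available, probability 1; weight (1/3)·1 = 1/3.
If it is in locker 2 (prior 1/3): locker 3 is available, opened with probability 2/3; weight (1/3)·(2/3) = 2/9.
If it is in locker 3 (prior 1/3): the attendant opened locker 3, so this case is ruled out; weight (1/3)·0 = 0.
The weights sum to 5/9.
So P(the prize voucher in locker 1 | the attendant opened locker 3) = (1/3) / (5/9) = 3/5.

3/5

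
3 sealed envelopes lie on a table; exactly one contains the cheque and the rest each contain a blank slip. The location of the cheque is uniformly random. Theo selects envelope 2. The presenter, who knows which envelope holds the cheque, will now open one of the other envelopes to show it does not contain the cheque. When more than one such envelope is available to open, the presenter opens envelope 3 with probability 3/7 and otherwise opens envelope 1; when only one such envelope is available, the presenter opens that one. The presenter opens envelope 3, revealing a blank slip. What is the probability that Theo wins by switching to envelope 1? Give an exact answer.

Consider each possible location of the cheque in turn.
If it is in envelope 1 (prior 1/3): only envelope 3 is available, probability 1; weight (1/3)·1 = 1/3.
If it is in envelope 2 (prior 1/3): envelope 3 is available, opened with probability 3/7; weight (1/3)·(3/7) = 1/7.
If it is in envelope 3 (prior 1/3): the presenter opened envelope 3, so this case is ruled out; weight (1/3)·0 = 0.
The weights sum to 10/21.
So P(the cheque in envelope 1 | the presenter opened envelope 3) = (1/3) / (10/21) = 7/10.

7/10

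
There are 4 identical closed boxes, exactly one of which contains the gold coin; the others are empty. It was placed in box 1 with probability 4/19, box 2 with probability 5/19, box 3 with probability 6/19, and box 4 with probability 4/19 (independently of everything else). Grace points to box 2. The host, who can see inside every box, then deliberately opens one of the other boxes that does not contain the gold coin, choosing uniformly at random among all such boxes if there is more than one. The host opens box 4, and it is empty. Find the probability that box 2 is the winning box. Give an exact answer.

1/4

Consider each possible location of the gold coin in turn.
If it is in box 1 (prior 4/19): the host has 2 equally likely choices, so probability 1/2; weight (4/19)·(1/2) = 2/19.
If it is in box 2 (prior 5/19): the host has 3 equally likely choices, so probability 1/3; weight (5/19)·(1/3) = 5/57.
If it is in box 3 (prior 6/19): the host has 2 equally likely choices, so probability 1/2; weight (6/19)·(1/2) = 3/19.
If it is in box 4 (prior 4/19): the host opened box 4, so this case is ruled out; weight (4/19)·0 = 0.
The weights sum to 20/57.
So P(the gold coin in box 2 | the host opened box 4) = (5/57) / (20/57) = 1/4.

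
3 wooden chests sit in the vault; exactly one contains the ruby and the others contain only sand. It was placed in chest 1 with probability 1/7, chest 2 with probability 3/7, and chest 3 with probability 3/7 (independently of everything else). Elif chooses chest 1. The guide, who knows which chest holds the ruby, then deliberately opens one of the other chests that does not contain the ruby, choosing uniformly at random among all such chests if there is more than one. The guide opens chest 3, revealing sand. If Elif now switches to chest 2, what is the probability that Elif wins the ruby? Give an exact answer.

6/7

Consider each possible location of the ruby in turn.
If it is in chest 1 (prior 1/7): the guide has 2 equally likely choices, so probability 1/2; weight (1/7)·(1/2) = 1/14.
If it is in chest 2 (prior 3/7): the guide has no choice, probability 1; weight (3/7)·1 = 3/7.
If it is in chest 3 (prior 3/7): the guide opened chest 3, so this case is ruled out; weight (3/7)·0 = 0.
The weights sum to 1/2.
So P(the ruby in chest 2 | the guide opened chest 3) = (3/7) / (1/2) = 6/7.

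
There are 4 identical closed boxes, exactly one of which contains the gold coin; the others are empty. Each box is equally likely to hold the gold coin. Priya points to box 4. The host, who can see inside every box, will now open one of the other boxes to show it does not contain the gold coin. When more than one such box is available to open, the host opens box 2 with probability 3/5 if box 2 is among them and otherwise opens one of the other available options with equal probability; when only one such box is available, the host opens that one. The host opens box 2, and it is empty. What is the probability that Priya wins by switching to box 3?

1/3

Consider each possible location of the gold coin in turn.
If it is in any of boxes 1, 3, and 4 (prior 1/4 each): box 2 is available, opened with probability 3/5; weight (1/4)·(3/5) = 3/20 each.
If it is in box 2 (prior 1/4): the host opened box 2, so this case is ruled out; weight (1/4)·0 = 0.
The weights sum to 9/20.
So P(the gold coin in box 3 | the host opened box 2) = (3/20) / (9/20) = 1/3.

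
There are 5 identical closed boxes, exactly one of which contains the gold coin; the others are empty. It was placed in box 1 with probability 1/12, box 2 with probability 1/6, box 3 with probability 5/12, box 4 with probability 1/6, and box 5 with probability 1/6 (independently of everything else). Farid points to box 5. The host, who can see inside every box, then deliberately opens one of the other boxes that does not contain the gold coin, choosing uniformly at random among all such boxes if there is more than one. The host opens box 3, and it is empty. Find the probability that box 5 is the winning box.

3/13

Apply Bayes' rule, conditioning on where the gold coin actually is.
If it is in box 1 (prior 1/12): the host has 3 equally likely choices, so probability 1/3; weight (1/12)·(1/3) = 1/36.
If it is in either of boxes 2 and 4 (prior 1/6 each): the host has 3 equally likely choices, so probability 1/3; weight (1/6)·(1/3) = 1/18 each.
If it is in box 3 (prior 5/12): the host opened box 3, so this case is ruled out; weight (5/12)·0 = 0.
If it is in box 5 (prior 1/6): the host has 4 equally likely choices, so probability 1/4; weight (1/6)·(1/4) = 1/24.
The weights sum to 13/72.
So P(the gold coin in box 5 | the host opened box 3) = (1/24) / (13/72) = 3/13.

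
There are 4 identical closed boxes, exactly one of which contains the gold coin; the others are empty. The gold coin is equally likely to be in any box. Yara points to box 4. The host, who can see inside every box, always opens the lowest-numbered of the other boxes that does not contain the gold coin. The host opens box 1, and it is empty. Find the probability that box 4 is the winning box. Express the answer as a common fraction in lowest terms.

1/3

Consider each possible location of the gold coin in turn.
If it is in box 1 (prior 1/4): the host opened box 1, so this case is ruled out; weight (1/4)·0 = 0.
If it is in any of boxes 2, 3, and 4 (prior 1/4 each): box 1 is the lowest-numbered option available, probability 1; weight (1/4)·1 = 1/4 each.
The weights sum to 3/4.
So P(the gold coin in box 4 | the host opened box 1) = (1/4) / (3/4) = 1/3.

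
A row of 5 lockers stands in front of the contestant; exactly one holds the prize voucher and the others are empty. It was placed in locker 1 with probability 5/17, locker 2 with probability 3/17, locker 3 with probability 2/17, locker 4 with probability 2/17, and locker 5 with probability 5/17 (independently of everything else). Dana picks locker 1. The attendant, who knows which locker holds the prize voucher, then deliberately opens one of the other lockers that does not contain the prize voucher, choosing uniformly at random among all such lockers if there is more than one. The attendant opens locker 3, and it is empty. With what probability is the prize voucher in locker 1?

Consider each possible location of the prize voucher in turn.
If it is in locker 1 (prior 5/17): the attendant has 4 equally likely choices, so probability 1/4; weight (5/17)·(1/4) = 5/68.
If it is in locker 2 (prior 3/17): the attendant has 3 equally likely choices, so probability 1/3; weight (3/17)·(1/3) = 1/17.
If it is in locker 3 (prior 2/17): the attendant opened locker 3, so this case is ruled out; weight (2/17)·0 = 0.
If it is in locker 4 (prior 2/17): the attendant has 3 equally likely choices, so probability 1/3; weight (2/17)·(1/3) = 2/51.
If it is in locker 5 (prior 5/17): the attendant has 3 equally likely choices, so probability 1/3; weight (5/17)·(1/3) = 5/51.
The weights sum to 55/204.
So P(the prize voucher in locker 1 | the attendant opened locker 3) = (5/68) / (55/204) = 3/11.

3/11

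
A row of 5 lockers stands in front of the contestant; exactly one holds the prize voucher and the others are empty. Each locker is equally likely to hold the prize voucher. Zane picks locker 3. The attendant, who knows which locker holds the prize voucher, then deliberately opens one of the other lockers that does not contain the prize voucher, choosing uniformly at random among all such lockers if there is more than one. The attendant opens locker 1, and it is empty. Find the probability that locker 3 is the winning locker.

Consider each possible location of the prize voucher in turn.
If it is in locker 1 (prior 1/5): the attendant opened locker 1, so this case is ruled out; weight (1/5)·0 = 0.
If it is in any of lockers 2, 4, and 5 (prior 1/5 each): the attendant has 3 equally likely choices, so probability 1/3; weight (1/5)·(1/3) = 1/15 each.
If it is in locker 3 (prior 1/5): the attendant has 4 equally likely choices, so probability 1/4; weight (1/5)·(1/4) = 1/20.
The weights sum to 1/4.
So P(the prize voucher in locker 3 | the attendant opened locker 1) = (1/20) / (1/4) = 1/5.

1/5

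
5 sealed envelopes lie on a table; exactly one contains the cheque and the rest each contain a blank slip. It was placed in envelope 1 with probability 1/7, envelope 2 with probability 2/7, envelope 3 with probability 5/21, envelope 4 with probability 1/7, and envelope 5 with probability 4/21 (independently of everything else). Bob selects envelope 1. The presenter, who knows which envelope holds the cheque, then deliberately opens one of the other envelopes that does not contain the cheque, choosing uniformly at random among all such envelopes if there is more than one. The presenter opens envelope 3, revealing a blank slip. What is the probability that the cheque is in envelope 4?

Condition on the true location of the cheque.
If it is in envelope 1 (prior 1/7): the presenter has 4 equally likely choices, so probability 1/4; weight (1/7)·(1/4) = 1/28.
If it is in envelope 2 (prior 2/7): the presenter has 3 equally likely choices, so probability 1/3; weight (2/7)·(1/3) = 2/21.
If it is in envelope 3 (prior 5/21): the presenter opened envelope 3, so this case is ruled out; weight (5/21)·0 = 0.
If it is in envelope 4 (prior 1/7): the presenter has 3 equally likely choices, so probability 1/3; weight (1/7)·(1/3) = 1/21.
If it is in envelope 5 (prior 4/21): the presenter has 3 equally likely choices, so probability 1/3; weight (4/21)·(1/3) = 4/63.
The weights sum to 61/252.
So P(the cheque in envelope 4 | the presenter opened envelope 3) = (1/21) / (61/252) = 12/61.

12/61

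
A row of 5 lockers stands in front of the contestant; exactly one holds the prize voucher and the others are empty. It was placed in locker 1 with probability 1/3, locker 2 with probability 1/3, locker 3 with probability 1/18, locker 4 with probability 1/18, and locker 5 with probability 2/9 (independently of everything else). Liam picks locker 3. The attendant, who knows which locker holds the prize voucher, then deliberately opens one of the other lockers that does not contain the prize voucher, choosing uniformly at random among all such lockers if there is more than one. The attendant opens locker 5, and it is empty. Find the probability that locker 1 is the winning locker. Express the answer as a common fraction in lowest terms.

Condition on the true location of the prize voucher.
If it is in either of lockers 1 and 2 (prior 1/3 each): the attendant has 3 equally likely choices, so probability 1/3; weight (1/3)·(1/3) = 1/9 each.
If it is in locker 3 (prior 1/18): the attendant has 4 equally likely choices, so probability 1/4; weight (1/18)·(1/4) = 1/72.
If it is in locker 4 (prior 1/18): the attendant has 3 equally likely choices, so probability 1/3; weight (1/18)·(1/3) = 1/54.
If it is in locker 5 (prior 2/9): the attendant opened locker 5, so this case is ruled out; weight (2/9)·0 = 0.
The weights sum to 55/216.
So P(the prize voucher in locker 1 | the attendant opened locker 5) = (1/9) / (55/216) = 24/55.

24/55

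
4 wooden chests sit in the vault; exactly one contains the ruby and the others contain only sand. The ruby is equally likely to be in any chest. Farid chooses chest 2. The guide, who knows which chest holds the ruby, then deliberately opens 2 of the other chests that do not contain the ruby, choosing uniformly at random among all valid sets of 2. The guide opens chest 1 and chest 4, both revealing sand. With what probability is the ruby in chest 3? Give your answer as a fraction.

Apply Bayes' rule, conditioning on where the ruby actually is.
If it is in either of chests 1 and 4 (prior 1/4 each): that chest was opened and seen not to hold the prize — ruled out; weight (1/4)·0 = 0 each.
If it is in chest 2 (prior 1/4): the guide has 3 equally likely choices, so probability 1/3; weight (1/4)·(1/3) = 1/12.
If it is in chest 3 (prior 1/4): the guide has no choice, probability 1; weight (1/4)·1 = 1/4.
The weights sum to 1/3.
So P(the ruby in chest 3 | the guide opened chest 1 and chest 4) = (1/4) / (1/3) = 3/4.

3/4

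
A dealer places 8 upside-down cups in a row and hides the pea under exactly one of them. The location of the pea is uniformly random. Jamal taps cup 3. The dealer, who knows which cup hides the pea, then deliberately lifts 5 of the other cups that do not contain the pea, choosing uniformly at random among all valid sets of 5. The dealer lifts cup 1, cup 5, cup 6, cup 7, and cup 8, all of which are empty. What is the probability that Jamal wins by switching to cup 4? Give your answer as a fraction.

Condition on the true location of the pea.
If it is under any of cups 1, 5, 6, 7, and 8 (prior 1/8 each): that cup was opened and seen not to hold the prize — ruled out; weight (1/8)·0 = 0 each.
If it is under either of cups 2 and 4 (prior 1/8 each): the dealer has 6 equally likely choices, so probability 1/6; weight (1/8)·(1/6) = 1/48 each.
If it is under cup 3 (prior 1/8): the dealer has 21 equally likely choices, so probability 1/21; weight (1/8)·(1/21) = 1/168.
The weights sum to 1/21.
So P(the pea under cup 4 | the dealer opened cup 1, cup 5, cup 6, cup 7, and cup 8) = (1/48) / (1/21) = 7/16.

7/16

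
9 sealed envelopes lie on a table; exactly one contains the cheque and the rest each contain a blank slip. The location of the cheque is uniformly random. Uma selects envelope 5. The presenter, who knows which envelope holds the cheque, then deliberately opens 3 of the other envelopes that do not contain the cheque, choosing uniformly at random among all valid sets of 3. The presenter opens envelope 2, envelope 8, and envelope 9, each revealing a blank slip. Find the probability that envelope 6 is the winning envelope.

Condition on the true location of the cheque.
If it is in any of envelopes 1, 3, 4, 6, and 7 (prior 1/9 each): the presenter has 35 equally likely choices, so probability 1/35; weight (1/9)·(1/35) = 1/315 each.
If it is in any of envelopes 2, 8, and 9 (prior 1/9 each): that envelope was opened and seen not to hold the prize — ruled out; weight (1/9)·0 = 0 each.
If it is in envelope 5 (prior 1/9): the presenter has 56 equally likely choices, so probability 1/56; weight (1/9)·(1/56) = 1/504.
The weights sum to 1/56.
So P(the cheque in envelope 6 | the presenter opened envelope 2, envelope 8, and envelope 9) = (1/315) / (1/56) = 8/45.

8/45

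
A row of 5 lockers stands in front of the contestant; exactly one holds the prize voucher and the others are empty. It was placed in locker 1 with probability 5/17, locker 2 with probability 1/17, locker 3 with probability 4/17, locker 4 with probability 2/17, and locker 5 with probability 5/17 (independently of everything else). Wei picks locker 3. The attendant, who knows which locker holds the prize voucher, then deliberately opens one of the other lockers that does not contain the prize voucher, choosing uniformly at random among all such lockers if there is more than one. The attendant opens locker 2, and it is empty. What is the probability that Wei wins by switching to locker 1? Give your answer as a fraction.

Apply Bayes' rule, conditioning on where the prize voucher actually is.
If it is in either of lockers 1 and 5 (prior 5/17 each): the attendant has 3 equally likely choices, so probability 1/3; weight (5/17)·(1/3) = 5/51 each.
If it is in locker 2 (prior 1/17): the attendant opened locker 2, so this case is ruled out; weight (1/17)·0 = 0.
If it is in locker 3 (prior 4/17): the attendant has 4 equally likely choices, so probability 1/4; weight (4/17)·(1/4) = 1/17.
If it is in locker 4 (prior 2/17): the attendant has 3 equally likely choices, so probability 1/3; weight (2/17)·(1/3) = 2/51.
The weights sum to 5/17.
So P(the prize voucher in locker 1 | the attendant opened locker 2) = (5/51) / (5/17) = 1/3.

1/3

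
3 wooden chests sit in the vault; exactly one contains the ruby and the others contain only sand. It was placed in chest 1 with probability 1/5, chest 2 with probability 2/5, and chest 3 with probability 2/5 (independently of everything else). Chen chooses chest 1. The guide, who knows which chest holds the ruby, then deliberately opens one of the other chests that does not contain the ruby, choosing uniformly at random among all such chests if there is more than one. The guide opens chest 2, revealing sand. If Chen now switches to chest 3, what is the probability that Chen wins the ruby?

4/5

Consider each possible location of the ruby in turn.
If it is in chest 1 (prior 1/5): the guide has 2 equally likely choices, so probability 1/2; weight (1/5)·(1/2) = 1/10.
If it is in chest 2 (prior 2/5): the guide opened chest 2, so this case is ruled out; weight (2/5)·0 = 0.
If it is in chest 3 (prior 2/5): the guide has no choice, probability 1; weight (2/5)·1 = 2/5.
The weights sum to 1/2.
So P(the ruby in chest 3 | the guide opened chest 2) = (2/5) / (1/2) = 4/5.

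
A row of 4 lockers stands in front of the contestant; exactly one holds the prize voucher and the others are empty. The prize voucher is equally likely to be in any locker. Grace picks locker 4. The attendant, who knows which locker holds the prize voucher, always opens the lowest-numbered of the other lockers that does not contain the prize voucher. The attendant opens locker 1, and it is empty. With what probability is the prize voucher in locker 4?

Condition on the true location of the prize voucher.
If it is in locker 1 (prior 1/4): the attendant opened locker 1, so this case is ruled out; weight (1/4)·0 = 0.
If it is in any of lockers 2, 3, and 4 (prior 1/4 each): locker 1 is the lowest-numbered option available, probability 1; weight (1/4)·1 = 1/4 each.
The weights sum to 3/4.
So P(the prize voucher in locker 4 | the attendant opened locker 1) = (1/4) / (3/4) = 1/3.

1/3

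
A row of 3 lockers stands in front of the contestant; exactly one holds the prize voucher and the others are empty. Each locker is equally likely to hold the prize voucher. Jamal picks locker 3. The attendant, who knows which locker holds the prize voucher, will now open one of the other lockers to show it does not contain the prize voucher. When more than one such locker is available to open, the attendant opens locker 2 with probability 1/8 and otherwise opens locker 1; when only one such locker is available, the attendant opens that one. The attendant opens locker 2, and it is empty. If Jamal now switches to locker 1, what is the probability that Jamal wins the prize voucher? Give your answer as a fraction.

8/9

Condition on the true location of the prize voucher.
If it is in locker 1 (prior 1/3): only locker 2 is available, probability 1; weight (1/3)·1 = 1/3.
If it is in locker 2 (prior 1/3): the attendant opened locker 2, so this case is ruled out; weight (1/3)·0 = 0.
If it is in locker 3 (prior 1/3): locker 2 is available, opened with probability 1/8; weight (1/3)·(1/8) = 1/24.
The weights sum to 3/8.
So P(the prize voucher in locker 1 | the attendant opened locker 2) = (1/3) / (3/8) = 8/9.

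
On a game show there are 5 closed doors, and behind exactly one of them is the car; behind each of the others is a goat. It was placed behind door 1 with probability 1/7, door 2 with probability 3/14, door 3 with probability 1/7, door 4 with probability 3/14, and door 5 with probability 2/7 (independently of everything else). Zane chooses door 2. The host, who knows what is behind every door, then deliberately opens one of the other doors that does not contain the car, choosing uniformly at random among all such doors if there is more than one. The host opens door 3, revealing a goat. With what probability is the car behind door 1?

8/45

Consider each possible location of the car in turn.
If it is behind door 1 (prior 1/7): the host has 3 equally likely choices, so probability 1/3; weight (1/7)·(1/3) = 1/21.
If it is behind door 2 (prior 3/14): the host has 4 equally likely choices, so probability 1/4; weight (3/14)·(1/4) = 3/56.
If it is behind door 3 (prior 1/7): the host opened door 3, so this case is ruled out; weight (1/7)·0 = 0.
If it is behind door 4 (prior 3/14): the host has 3 equally likely choices, so probability 1/3; weight (3/14)·(1/3) = 1/14.
If it is behind door 5 (prior 2/7): the host has 3 equally likely choices, so probability 1/3; weight (2/7)·(1/3) = 2/21.
The weights sum to 15/56.
So P(the car behind door 1 | the host opened door 3) = (1/21) / (15/56) = 8/45.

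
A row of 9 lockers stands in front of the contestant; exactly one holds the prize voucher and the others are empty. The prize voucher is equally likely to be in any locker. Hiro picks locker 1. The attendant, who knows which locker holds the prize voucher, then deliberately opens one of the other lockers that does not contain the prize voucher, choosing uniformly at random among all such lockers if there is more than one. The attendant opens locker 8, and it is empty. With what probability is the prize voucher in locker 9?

8/63

Condition on the true location of the prize voucher.
If it is in locker 1 (prior 1/9): the attendant has 8 equally likely choices, so probability 1/8; weight (1/9)·(1/8) = 1/72.
If it is in any of lockers 2, 3, 4, 5, 6, 7, and 9 (prior 1/9 each): the attendant has 7 equally likely choices, so probability 1/7; weight (1/9)·(1/7) = 1/63 each.
If it is in locker 8 (prior 1/9): the attendant opened locker 8, so this case is ruled out; weight (1/9)·0 = 0.
The weights sum to 1/8.
So P(the prize voucher in locker 9 | the attendant opened locker 8) = (1/63) / (1/8) = 8/63.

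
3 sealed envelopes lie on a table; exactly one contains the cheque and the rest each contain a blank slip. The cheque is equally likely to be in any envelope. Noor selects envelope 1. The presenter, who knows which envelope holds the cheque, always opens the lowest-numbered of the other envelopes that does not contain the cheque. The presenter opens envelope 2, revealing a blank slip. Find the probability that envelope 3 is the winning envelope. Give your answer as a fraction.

Apply Bayes' rule, conditioning on where the cheque actually is.
If it is in either of envelopes 1 and 3 (prior 1/3 each): envelope 2 is the lowest-numbered option available, probability 1; weight (1/3)·1 = 1/3 each.
If it is in envelope 2 (prior 1/3): the presenter opened envelope 2, so this case is ruled out; weight (1/3)·0 = 0.
The weights sum to 2/3.
So P(the cheque in envelope 3 | the presenter opened envelope 2) = (1/3) / (2/3) = 1/2.

1/2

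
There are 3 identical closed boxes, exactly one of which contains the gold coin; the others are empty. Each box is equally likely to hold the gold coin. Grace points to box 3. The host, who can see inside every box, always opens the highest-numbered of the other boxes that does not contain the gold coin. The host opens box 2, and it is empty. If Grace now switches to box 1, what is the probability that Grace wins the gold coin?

Consider each possible location of the gold coin in turn.
If it is in either of boxes 1 and 3 (prior 1/3 each): box 2 is the highest-numbered option available, probability 1; weight (1/3)·1 = 1/3 each.
If it is in box 2 (prior 1/3): the host opened box 2, so this case is ruled out; weight (1/3)·0 = 0.
The weights sum to 2/3.
So P(the gold coin in box 1 | the host opened box 2) = (1/3) / (2/3) = 1/2.

1/2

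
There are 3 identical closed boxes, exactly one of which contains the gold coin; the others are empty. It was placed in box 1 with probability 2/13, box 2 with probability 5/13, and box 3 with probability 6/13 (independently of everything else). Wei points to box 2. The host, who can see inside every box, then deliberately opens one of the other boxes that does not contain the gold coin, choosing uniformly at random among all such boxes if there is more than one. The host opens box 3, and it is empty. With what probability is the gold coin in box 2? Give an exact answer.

Consider each possible location of the gold coin in turn.
If it is in box 1 (prior 2/13): the host has no choice, probability 1; weight (2/13)·1 = 2/13.
If it is in box 2 (prior 5/13): the host has 2 equally likely choices, so probability 1/2; weight (5/13)·(1/2) = 5/26.
If it is in box 3 (prior 6/13): the host opened box 3, so this case is ruled out; weight (6/13)·0 = 0.
The weights sum to 9/26.
So P(the gold coin in box 2 | the host opened box 3) = (5/26) / (9/26) = 5/9.

5/9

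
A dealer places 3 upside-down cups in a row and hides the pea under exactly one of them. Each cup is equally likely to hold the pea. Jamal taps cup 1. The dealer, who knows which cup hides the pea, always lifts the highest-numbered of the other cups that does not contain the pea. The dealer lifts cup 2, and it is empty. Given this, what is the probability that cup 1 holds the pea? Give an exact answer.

Apply Bayes' rule, conditioning on where the pea actually is.
If it is under cup 1 (prior 1/3): the dealer would have opened cup 3 instead, probability 0; weight (1/3)·0 = 0.
If it is under cup 2 (prior 1/3): the dealer opened cup 2, so this case is ruled out; weight (1/3)·0 = 0.
If it is under cup 3 (prior 1/3): cup 2 is the highest-numbered option available, probability 1; weight (1/3)·1 = 1/3.
The weights sum to 1/3.
So P(the pea under cup 1 | the dealer opened cup 2) = 0 / (1/3) = 0.

0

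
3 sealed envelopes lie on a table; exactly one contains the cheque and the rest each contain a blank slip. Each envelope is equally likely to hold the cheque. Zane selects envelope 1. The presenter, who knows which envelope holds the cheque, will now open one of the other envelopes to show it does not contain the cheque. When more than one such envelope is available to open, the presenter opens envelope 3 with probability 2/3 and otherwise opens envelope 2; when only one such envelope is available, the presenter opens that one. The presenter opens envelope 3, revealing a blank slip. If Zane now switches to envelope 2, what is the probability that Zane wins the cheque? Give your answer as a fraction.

Apply Bayes' rule, conditioning on where the cheque actually is.
If it is in envelope 1 (prior 1/3): envelope 3 is available, opened with probability 2/3; weight (1/3)·(2/3) = 2/9.
If it is in envelope 2 (prior 1/3): only envelope 3 is available, probability 1; weight (1/3)·1 = 1/3.
If it is in envelope 3 (prior 1/3): the presenter opened envelope 3, so this case is ruled out; weight (1/3)·0 = 0.
The weights sum to 5/9.
So P(the cheque in envelope 2 | the presenter opened envelope 3) = (1/3) / (5/9) = 3/5.

3/5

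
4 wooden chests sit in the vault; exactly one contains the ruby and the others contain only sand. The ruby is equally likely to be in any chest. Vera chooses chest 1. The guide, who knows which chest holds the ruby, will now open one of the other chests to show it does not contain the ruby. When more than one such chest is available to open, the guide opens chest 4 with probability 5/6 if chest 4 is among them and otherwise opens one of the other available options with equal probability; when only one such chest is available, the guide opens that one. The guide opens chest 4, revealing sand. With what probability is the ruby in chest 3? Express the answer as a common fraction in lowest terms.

Condition on the true location of the ruby.
If it is in any of chests 1, 2, and 3 (prior 1/4 each): chest 4 is available, opened with probability 5/6; weight (1/4)·(5/6) = 5/24 each.
If it is in chest 4 (prior 1/4): the guide opened chest 4, so this case is ruled out; weight (1/4)·0 = 0.
The weights sum to 5/8.
So P(the ruby in chest 3 | the guide opened chest 4) = (5/24) / (5/8) = 1/3.

1/3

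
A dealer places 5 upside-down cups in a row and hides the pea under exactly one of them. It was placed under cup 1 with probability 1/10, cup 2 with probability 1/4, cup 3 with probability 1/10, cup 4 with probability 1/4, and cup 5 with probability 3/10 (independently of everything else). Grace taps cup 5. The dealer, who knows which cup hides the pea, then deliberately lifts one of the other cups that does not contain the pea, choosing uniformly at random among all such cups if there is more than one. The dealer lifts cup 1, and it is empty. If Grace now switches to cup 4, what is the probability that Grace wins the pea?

10/33

Apply Bayes' rule, conditioning on where the pea actually is.
If it is under cup 1 (prior 1/10): the dealer opened cup 1, so this case is ruled out; weight (1/10)·0 = 0.
If it is under either of cups 2 and 4 (prior 1/4 each): the dealer has 3 equally likely choices, so probability 1/3; weight (1/4)·(1/3) = 1/12 each.
If it is under cup 3 (prior 1/10): the dealer has 3 equally likely choices, so probability 1/3; weight (1/10)·(1/3) = 1/30.
If it is under cup 5 (prior 3/10): the dealer has 4 equally likely choices, so probability 1/4; weight (3/10)·(1/4) = 3/40.
The weights sum to 11/40.
So P(the pea under cup 4 | the dealer opened cup 1) = (1/12) / (11/40) = 10/33.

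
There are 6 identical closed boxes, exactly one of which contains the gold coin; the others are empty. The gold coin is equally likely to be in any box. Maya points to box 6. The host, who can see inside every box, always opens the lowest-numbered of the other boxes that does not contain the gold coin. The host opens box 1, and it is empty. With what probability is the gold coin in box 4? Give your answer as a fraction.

Consider each possible location of the gold coin in turn.
If it is in box 1 (prior 1/6): the host opened box 1, so this case is ruled out; weight (1/6)·0 = 0.
If it is in any of boxes 2, 3, 4, 5, and 6 (prior 1/6 each): box 1 is the lowest-numbered option available, probability 1; weight (1/6)·1 = 1/6 each.
The weights sum to 5/6.
So P(the gold coin in box 4 | the host opened box 1) = (1/6) / (5/6) = 1/5.

1/5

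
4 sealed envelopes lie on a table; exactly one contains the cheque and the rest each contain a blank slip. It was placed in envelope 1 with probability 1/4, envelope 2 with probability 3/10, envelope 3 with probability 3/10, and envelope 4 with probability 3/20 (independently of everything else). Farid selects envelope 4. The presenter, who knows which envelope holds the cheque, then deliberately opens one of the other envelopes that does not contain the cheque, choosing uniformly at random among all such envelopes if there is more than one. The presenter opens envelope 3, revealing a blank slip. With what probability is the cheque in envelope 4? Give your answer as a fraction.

2/13

Apply Bayes' rule, conditioning on where the cheque actually is.
If it is in envelope 1 (prior 1/4): the presenter has 2 equally likely choices, so probability 1/2; weight (1/4)·(1/2) = 1/8.
If it is in envelope 2 (prior 3/10): the presenter has 2 equally likely choices, so probability 1/2; weight (3/10)·(1/2) = 3/20.
If it is in envelope 3 (prior 3/10): the presenter opened envelope 3, so this case is ruled out; weight (3/10)·0 = 0.
If it is in envelope 4 (prior 3/20): the presenter has 3 equally likely choices, so probability 1/3; weight (3/20)·(1/3) = 1/20.
The weights sum to 13/40.
So P(the cheque in envelope 4 | the presenter opened envelope 3) = (1/20) / (13/40) = 2/13.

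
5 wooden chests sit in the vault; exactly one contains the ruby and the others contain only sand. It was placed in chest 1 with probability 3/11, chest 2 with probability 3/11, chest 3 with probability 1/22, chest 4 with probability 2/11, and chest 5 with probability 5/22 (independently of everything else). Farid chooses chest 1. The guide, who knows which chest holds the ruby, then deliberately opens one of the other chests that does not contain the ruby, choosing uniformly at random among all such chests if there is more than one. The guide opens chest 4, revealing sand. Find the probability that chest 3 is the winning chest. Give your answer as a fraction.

2/33

Consider each possible location of the ruby in turn.
If it is in chest 1 (prior 3/11): the guide has 4 equally likely choices, so probability 1/4; weight (3/11)·(1/4) = 3/44.
If it is in chest 2 (prior 3/11): the guide has 3 equally likely choices, so probability 1/3; weight (3/11)·(1/3) = 1/11.
If it is in chest 3 (prior 1/22): the guide has 3 equally likely choices, so probability 1/3; weight (1/22)·(1/3) = 1/66.
If it is in chest 4 (prior 2/11): the guide opened chest 4, so this case is ruled out; weight (2/11)·0 = 0.
If it is in chest 5 (prior 5/22): the guide has 3 equally likely choices, so probability 1/3; weight (5/22)·(1/3) = 5/66.
The weights sum to 1/4.
So P(the ruby in chest 3 | the guide opened chest 4) = (1/66) / (1/4) = 2/33.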